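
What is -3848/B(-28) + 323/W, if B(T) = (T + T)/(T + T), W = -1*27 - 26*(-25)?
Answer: -2396981/623 ≈ -3847.5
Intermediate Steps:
W = 623 (W = -27 + 650 = 623)
B(T) = 1 (B(T) = (2*T)/((2*T)) = (2*T)*(1/(2*T)) = 1)
-3848/B(-28) + 323/W = -3848/1 + 323/623 = -3848*1 + 323*(1/623) = -3848 + 323/623 = -2396981/623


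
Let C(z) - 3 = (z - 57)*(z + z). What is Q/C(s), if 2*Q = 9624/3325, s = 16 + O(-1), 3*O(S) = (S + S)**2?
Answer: -43308/41060425 ≈ -0.0010547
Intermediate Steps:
O(S) = 4*S**2/3 (O(S) = (S + S)**2/3 = (2*S)**2/3 = (4*S**2)/3 = 4*S**2/3)
s = 52/3 (s = 16 + (4/3)*(-1)**2 = 16 + (4/3)*1 = 16 + 4/3 = 52/3 ≈ 17.333)
Q = 4812/3325 (Q = (9624/3325)/2 = (9624*(1/3325))/2 = (1/2)*(9624/3325) = 4812/3325 ≈ 1.4472)
C(z) = 3 + 2*z*(-57 + z) (C(z) = 3 + (z - 57)*(z + z) = 3 + (-57 + z)*(2*z) = 3 + 2*z*(-57 + z))
Q/C(s) = 4812/(3325*(3 - 114*52/3 + 2*(52/3)**2)) = 4812/(3325*(3 - 1976 + 2*(2704/9))) = 4812/(3325*(3 - 1976 + 5408/9)) = 4812/(3325*(-12349/9)) = (4812/3325)*(-9/12349) = -43308/41060425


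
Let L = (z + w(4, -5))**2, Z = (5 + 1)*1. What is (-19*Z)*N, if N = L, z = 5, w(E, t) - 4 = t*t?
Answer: -131784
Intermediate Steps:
w(E, t) = 4 + t**2 (w(E, t) = 4 + t*t = 4 + t**2)
Z = 6 (Z = 6*1 = 6)
L = 1156 (L = (5 + (4 + (-5)**2))**2 = (5 + (4 + 25))**2 = (5 + 29)**2 = 34**2 = 1156)
N = 1156
(-19*Z)*N = -19*6*1156 = -114*1156 = -131784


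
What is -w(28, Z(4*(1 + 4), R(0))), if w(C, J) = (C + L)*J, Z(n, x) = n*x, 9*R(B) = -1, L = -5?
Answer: 460/9 ≈ 51.111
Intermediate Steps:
R(B) = -1/9 (R(B) = (1/9)*(-1) = -1/9)
w(C, J) = J*(-5 + C) (w(C, J) = (C - 5)*J = (-5 + C)*J = J*(-5 + C))
-w(28, Z(4*(1 + 4), R(0))) = -(4*(1 + 4))*(-1/9)*(-5 + 28) = -(4*5)*(-1/9)*23 = -20*(-1/9)*23 = -(-20)*23/9 = -1*(-460/9) = 460/9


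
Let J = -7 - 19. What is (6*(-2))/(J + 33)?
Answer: -12/7 ≈ -1.7143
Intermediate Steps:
J = -26
(6*(-2))/(J + 33) = (6*(-2))/(-26 + 33) = -12/7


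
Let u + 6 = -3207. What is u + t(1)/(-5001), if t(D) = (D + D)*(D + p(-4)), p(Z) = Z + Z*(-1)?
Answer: -16068215/5001 ≈ -3213.0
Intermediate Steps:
u = -3213 (u = -6 - 3207 = -3213)
p(Z) = 0 (p(Z) = Z - Z = 0)
t(D) = 2*D**2 (t(D) = (D + D)*(D + 0) = (2*D)*D = 2*D**2)
u + t(1)/(-5001) = -3213 + (2*1**2)/(-5001) = -3213 + (2*1)*(-1/5001) = -3213 + 2*(-1/5001) = -3213 - 2/5001 = -16068215/5001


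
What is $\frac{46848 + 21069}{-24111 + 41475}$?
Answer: $\frac{22639}{5788} \approx 3.9114$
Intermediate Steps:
$\frac{46848 + 21069}{-24111 + 41475} = \frac{67917}{17364} = 67917 \cdot \frac{1}{17364} = \frac{22639}{5788}$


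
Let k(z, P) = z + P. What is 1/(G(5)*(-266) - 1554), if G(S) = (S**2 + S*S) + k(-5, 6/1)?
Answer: -1/15120 ≈ -6.6138e-5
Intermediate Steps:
k(z, P) = P + z
G(S) = 1 + 2*S**2 (G(S) = (S**2 + S*S) + (6/1 - 5) = (S**2 + S**2) + (6*1 - 5) = 2*S**2 + (6 - 5) = 2*S**2 + 1 = 1 + 2*S**2)
1/(G(5)*(-266) - 1554) = 1/((1 + 2*5**2)*(-266) - 1554) = 1/((1 + 2*25)*(-266) - 1554) = 1/((1 + 50)*(-266) - 1554) = 1/(51*(-266) - 1554) = 1/(-13566 - 1554) = 1/(-15120) = -1/15120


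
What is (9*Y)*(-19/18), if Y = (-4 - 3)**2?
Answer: -931/2 ≈ -465.50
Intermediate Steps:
Y = 49 (Y = (-7)**2 = 49)
(9*Y)*(-19/18) = (9*49)*(-19/18) = 441*(-19*1/18) = 441*(-19/18) = -931/2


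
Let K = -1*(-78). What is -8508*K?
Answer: -663624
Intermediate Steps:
K = 78
-8508*K = -8508*78 = -663624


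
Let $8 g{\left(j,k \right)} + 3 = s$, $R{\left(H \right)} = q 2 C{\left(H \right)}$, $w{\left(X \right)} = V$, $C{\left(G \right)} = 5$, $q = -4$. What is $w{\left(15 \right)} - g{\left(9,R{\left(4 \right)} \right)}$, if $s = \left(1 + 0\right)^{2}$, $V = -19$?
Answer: $- \frac{75}{4} \approx -18.75$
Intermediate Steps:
$w{\left(X \right)} = -19$
$s = 1$ ($s = 1^{2} = 1$)
$R{\left(H \right)} = -40$ ($R{\left(H \right)} = \left(-4\right) 2 \cdot 5 = \left(-8\right) 5 = -40$)
$g{\left(j,k \right)} = - \frac{1}{4}$ ($g{\left(j,k \right)} = - \frac{3}{8} + \frac{1}{8} \cdot 1 = - \frac{3}{8} + \frac{1}{8} = - \frac{1}{4}$)
$w{\left(15 \right)} - g{\left(9,R{\left(4 \right)} \right)} = -19 - - \frac{1}{4} = -19 + \frac{1}{4} = - \frac{75}{4}$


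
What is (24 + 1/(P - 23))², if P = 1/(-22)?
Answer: 147525316/257049 ≈ 573.92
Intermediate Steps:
P = -1/22 ≈ -0.045455
(24 + 1/(P - 23))² = (24 + 1/(-1/22 - 23))² = (24 + 1/(-507/22))² = (24 - 22/507)² = (12146/507)² = 147525316/257049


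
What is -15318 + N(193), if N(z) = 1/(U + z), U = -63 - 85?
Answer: -689309/45 ≈ -15318.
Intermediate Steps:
U = -148
N(z) = 1/(-148 + z)
-15318 + N(193) = -15318 + 1/(-148 + 193) = -15318 + 1/45 = -689309/45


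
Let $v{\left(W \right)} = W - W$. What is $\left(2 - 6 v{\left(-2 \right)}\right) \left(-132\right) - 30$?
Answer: $-294$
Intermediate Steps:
$v{\left(W \right)} = 0$
$\left(2 - 6 v{\left(-2 \right)}\right) \left(-132\right) - 30 = \left(2 - 0\right) \left(-132\right) - 30 = \left(2 + 0\right) \left(-132\right) - 30 = 2 \left(-132\right) - 30 = -264 - 30 = -294$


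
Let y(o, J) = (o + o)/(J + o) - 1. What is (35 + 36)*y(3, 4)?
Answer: -71/7 ≈ -10.143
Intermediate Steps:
y(o, J) = -1 + 2*o/(J + o) (y(o, J) = (2*o)/(J + o) - 1 = 2*o/(J + o) - 1 = -1 + 2*o/(J + o))
(35 + 36)*y(3, 4) = (35 + 36)*((3 - 1*4)/(4 + 3)) = 71*((3 - 4)/7) = 71*((⅐)*(-1)) = 71*(-⅐) = -71/7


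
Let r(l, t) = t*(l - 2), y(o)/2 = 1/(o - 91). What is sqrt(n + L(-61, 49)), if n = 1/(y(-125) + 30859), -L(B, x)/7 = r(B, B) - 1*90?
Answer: 3*I*sqrt(32422391209716027)/3332771 ≈ 162.08*I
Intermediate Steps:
y(o) = 2/(-91 + o) (y(o) = 2/(o - 91) = 2/(-91 + o))
r(l, t) = t*(-2 + l)
L(B, x) = 630 - 7*B*(-2 + B) (L(B, x) = -7*(B*(-2 + B) - 1*90) = -7*(B*(-2 + B) - 90) = -7*(-90 + B*(-2 + B)) = 630 - 7*B*(-2 + B))
n = 108/3332771 (n = 1/(2/(-91 - 125) + 30859) = 1/(2/(-216) + 30859) = 1/(2*(-1/216) + 30859) = 1/(-1/108 + 30859) = 1/(3332771/108) = 108/3332771 ≈ 3.2405e-5)
sqrt(n + L(-61, 49)) = sqrt(108/3332771 + (630 - 7*(-61)*(-2 - 61))) = sqrt(108/3332771 + (630 - 7*(-61)*(-63))) = sqrt(108/3332771 + (630 - 26901)) = sqrt(108/3332771 - 26271) = sqrt(-87555226833/3332771) = 3*I*sqrt(32422391209716027)/3332771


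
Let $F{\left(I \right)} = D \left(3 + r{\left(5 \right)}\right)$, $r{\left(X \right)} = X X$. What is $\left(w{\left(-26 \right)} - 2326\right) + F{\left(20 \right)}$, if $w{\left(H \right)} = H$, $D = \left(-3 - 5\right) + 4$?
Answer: $-2464$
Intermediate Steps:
$r{\left(X \right)} = X^{2}$
$D = -4$ ($D = -8 + 4 = -4$)
$F{\left(I \right)} = -112$ ($F{\left(I \right)} = - 4 \left(3 + 5^{2}\right) = - 4 \left(3 + 25\right) = \left(-4\right) 28 = -112$)
$\left(w{\left(-26 \right)} - 2326\right) + F{\left(20 \right)} = \left(-26 - 2326\right) - 112 = -2352 - 112 = -2464$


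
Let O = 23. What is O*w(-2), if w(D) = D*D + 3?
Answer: 161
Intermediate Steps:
w(D) = 3 + D² (w(D) = D² + 3 = 3 + D²)
O*w(-2) = 23*(3 + (-2)²) = 23*(3 + 4) = 23*7 = 161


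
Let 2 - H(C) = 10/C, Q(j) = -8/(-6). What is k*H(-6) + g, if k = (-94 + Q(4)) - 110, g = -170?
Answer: -8218/9 ≈ -913.11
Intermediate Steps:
Q(j) = 4/3 (Q(j) = -8*(-⅙) = 4/3)
H(C) = 2 - 10/C
k = -608/3 (k = (-94 + 4/3) - 110 = -278/3 - 110 = -608/3 ≈ -202.67)
k*H(-6) + g = -608*(2 - 10/(-6))/3 - 170 = -608*(2 - 10*(-⅙))/3 - 170 = -608*(2 + 5/3)/3 - 170 = -608/3*11/3 - 170 = -6688/9 - 170 = -8218/9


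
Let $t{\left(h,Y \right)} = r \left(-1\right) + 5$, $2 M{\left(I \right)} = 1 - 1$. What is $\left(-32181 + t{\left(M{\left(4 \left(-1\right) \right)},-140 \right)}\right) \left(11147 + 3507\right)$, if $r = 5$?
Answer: $-471580374$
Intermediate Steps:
$M{\left(I \right)} = 0$ ($M{\left(I \right)} = \frac{1 - 1}{2} = \frac{1}{2} \cdot 0 = 0$)
$t{\left(h,Y \right)} = 0$ ($t{\left(h,Y \right)} = 5 \left(-1\right) + 5 = -5 + 5 = 0$)
$\left(-32181 + t{\left(M{\left(4 \left(-1\right) \right)},-140 \right)}\right) \left(11147 + 3507\right) = \left(-32181 + 0\right) \left(11147 + 3507\right) = \left(-32181\right) 14654 = -471580374$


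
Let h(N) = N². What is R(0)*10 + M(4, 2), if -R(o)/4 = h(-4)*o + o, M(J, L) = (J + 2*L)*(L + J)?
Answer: 48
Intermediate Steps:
M(J, L) = (J + L)*(J + 2*L) (M(J, L) = (J + 2*L)*(J + L) = (J + L)*(J + 2*L))
R(o) = -68*o (R(o) = -4*((-4)²*o + o) = -4*(16*o + o) = -68*o)
R(0)*10 + M(4, 2) = -68*0*10 + (4² + 2*2² + 3*4*2) = 0*10 + (16 + 2*4 + 24) = 0 + (16 + 8 + 24) = 0 + 48 = 48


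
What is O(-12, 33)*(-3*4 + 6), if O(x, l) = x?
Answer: 72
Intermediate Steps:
O(-12, 33)*(-3*4 + 6) = -12*(-3*4 + 6) = -12*(-12 + 6) = -12*(-6) = 72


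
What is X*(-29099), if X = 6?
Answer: -174594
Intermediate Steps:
X*(-29099) = 6*(-29099) = -174594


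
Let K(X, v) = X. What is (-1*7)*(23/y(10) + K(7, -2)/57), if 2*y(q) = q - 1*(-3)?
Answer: -18991/741 ≈ -25.629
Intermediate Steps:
y(q) = 3/2 + q/2 (y(q) = (q - 1*(-3))/2 = (q + 3)/2 = (3 + q)/2 = 3/2 + q/2)
(-1*7)*(23/y(10) + K(7, -2)/57) = (-1*7)*(23/(3/2 + (½)*10) + 7/57) = -7*(23/(3/2 + 5) + 7*(1/57)) = -7*(23/(13/2) + 7/57) = -7*(23*(2/13) + 7/57) = -7*(46/13 + 7/57) = -7*2713/741 = -18991/741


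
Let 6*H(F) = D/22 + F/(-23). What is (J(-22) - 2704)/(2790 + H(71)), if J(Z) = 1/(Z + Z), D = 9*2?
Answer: -8209413/8469292 ≈ -0.96932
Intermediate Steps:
D = 18
H(F) = 3/22 - F/138 (H(F) = (18/22 + F/(-23))/6 = (18*(1/22) + F*(-1/23))/6 = (9/11 - F/23)/6 = 3/22 - F/138)
J(Z) = 1/(2*Z)
(J(-22) - 2704)/(2790 + H(71)) = ((½)/(-22) - 2704)/(2790 + (3/22 - 1/138*71)) = ((½)*(-1/22) - 2704)/(2790 + (3/22 - 71/138)) = (-1/44 - 2704)/(2790 - 287/759) = -118977/(44*2117323/759) = -118977/44*759/2117323 = -8209413/8469292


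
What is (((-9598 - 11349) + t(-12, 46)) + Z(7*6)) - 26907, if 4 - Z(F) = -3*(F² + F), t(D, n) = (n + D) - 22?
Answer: -42420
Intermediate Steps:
t(D, n) = -22 + D + n (t(D, n) = (D + n) - 22 = -22 + D + n)
Z(F) = 4 + 3*F + 3*F² (Z(F) = 4 - (-3)*(F² + F) = 4 - (-3)*(F + F²) = 4 - (-3*F - 3*F²) = 4 + (3*F + 3*F²) = 4 + 3*F + 3*F²)
(((-9598 - 11349) + t(-12, 46)) + Z(7*6)) - 26907 = (((-9598 - 11349) + (-22 - 12 + 46)) + (4 + 3*(7*6) + 3*(7*6)²)) - 26907 = ((-20947 + 12) + (4 + 3*42 + 3*42²)) - 26907 = (-20935 + (4 + 126 + 3*1764)) - 26907 = (-20935 + (4 + 126 + 5292)) - 26907 = (-20935 + 5422) - 26907 = -15513 - 26907 = -42420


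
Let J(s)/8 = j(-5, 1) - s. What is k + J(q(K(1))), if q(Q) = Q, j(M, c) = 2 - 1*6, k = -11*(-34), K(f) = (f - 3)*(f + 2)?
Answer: 390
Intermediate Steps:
K(f) = (-3 + f)*(2 + f)
k = 374
j(M, c) = -4 (j(M, c) = 2 - 6 = -4)
J(s) = -32 - 8*s (J(s) = 8*(-4 - s) = -32 - 8*s)
k + J(q(K(1))) = 374 + (-32 - 8*(-6 + 1² - 1*1)) = 374 + (-32 - 8*(-6 + 1 - 1)) = 374 + (-32 - 8*(-6)) = 374 + (-32 + 48) = 374 + 16 = 390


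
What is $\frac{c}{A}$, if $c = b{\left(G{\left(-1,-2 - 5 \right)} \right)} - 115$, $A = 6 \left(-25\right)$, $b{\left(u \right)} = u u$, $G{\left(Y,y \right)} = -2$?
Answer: $\frac{37}{50} \approx 0.74$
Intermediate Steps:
$b{\left(u \right)} = u^{2}$
$A = -150$
$c = -111$ ($c = \left(-2\right)^{2} - 115 = 4 - 115 = -111$)
$\frac{c}{A} = - \frac{111}{-150} = \left(-111\right) \left(- \frac{1}{150}\right) = \frac{37}{50}$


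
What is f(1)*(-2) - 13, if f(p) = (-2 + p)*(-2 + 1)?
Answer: -15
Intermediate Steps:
f(p) = 2 - p (f(p) = (-2 + p)*(-1) = 2 - p)
f(1)*(-2) - 13 = (2 - 1*1)*(-2) - 13 = (2 - 1)*(-2) - 13 = 1*(-2) - 13 = -2 - 13 = -15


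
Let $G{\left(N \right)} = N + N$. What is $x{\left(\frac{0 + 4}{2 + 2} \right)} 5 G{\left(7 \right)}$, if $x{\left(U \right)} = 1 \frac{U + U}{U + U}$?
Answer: $70$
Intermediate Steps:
$G{\left(N \right)} = 2 N$
$x{\left(U \right)} = 1$ ($x{\left(U \right)} = 1 \frac{2 U}{2 U} = 1 \cdot 2 U \frac{1}{2 U} = 1 \cdot 1 = 1$)
$x{\left(\frac{0 + 4}{2 + 2} \right)} 5 G{\left(7 \right)} = 1 \cdot 5 \cdot 2 \cdot 7 = 5 \cdot 14 = 70$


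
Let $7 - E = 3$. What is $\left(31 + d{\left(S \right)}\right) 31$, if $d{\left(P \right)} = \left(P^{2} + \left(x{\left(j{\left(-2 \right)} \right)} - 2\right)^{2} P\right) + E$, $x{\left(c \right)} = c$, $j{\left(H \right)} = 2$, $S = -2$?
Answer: $1209$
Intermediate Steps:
$E = 4$ ($E = 7 - 3 = 4$)
$d{\left(P \right)} = 4 + P^{2}$ ($d{\left(P \right)} = \left(P^{2} + \left(2 - 2\right)^{2} P\right) + 4 = \left(P^{2} + 0^{2} P\right) + 4 = \left(P^{2} + 0 P\right) + 4 = \left(P^{2} + 0\right) + 4 = P^{2} + 4 = 4 + P^{2}$)
$\left(31 + d{\left(S \right)}\right) 31 = \left(31 + \left(4 + \left(-2\right)^{2}\right)\right) 31 = \left(31 + \left(4 + 4\right)\right) 31 = \left(31 + 8\right) 31 = 39 \cdot 31 = 1209$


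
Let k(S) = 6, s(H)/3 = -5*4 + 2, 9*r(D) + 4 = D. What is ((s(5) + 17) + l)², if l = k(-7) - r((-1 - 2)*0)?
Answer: 75625/81 ≈ 933.64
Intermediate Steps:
r(D) = -4/9 + D/9
s(H) = -54 (s(H) = 3*(-5*4 + 2) = 3*(-20 + 2) = 3*(-18) = -54)
l = 58/9 (l = 6 - (-4/9 + ((-1 - 2)*0)/9) = 6 - (-4/9 + (-3*0)/9) = 6 - (-4/9 + (⅑)*0) = 6 - (-4/9 + 0) = 6 - 1*(-4/9) = 6 + 4/9 = 58/9 ≈ 6.4444)
((s(5) + 17) + l)² = ((-54 + 17) + 58/9)² = (-37 + 58/9)² = (-275/9)² = 75625/81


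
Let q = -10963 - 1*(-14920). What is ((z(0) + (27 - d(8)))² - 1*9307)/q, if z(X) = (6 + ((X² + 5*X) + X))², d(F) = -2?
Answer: -1694/1319 ≈ -1.2843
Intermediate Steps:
z(X) = (6 + X² + 6*X)² (z(X) = (6 + (X² + 6*X))² = (6 + X² + 6*X)²)
q = 3957 (q = -10963 + 14920 = 3957)
((z(0) + (27 - d(8)))² - 1*9307)/q = (((6 + 0² + 6*0)² + (27 - 1*(-2)))² - 1*9307)/3957 = (((6 + 0 + 0)² + (27 + 2))² - 9307)*(1/3957) = ((6² + 29)² - 9307)*(1/3957) = ((36 + 29)² - 9307)*(1/3957) = (65² - 9307)*(1/3957) = (4225 - 9307)*(1/3957) = -5082*1/3957 = -1694/1319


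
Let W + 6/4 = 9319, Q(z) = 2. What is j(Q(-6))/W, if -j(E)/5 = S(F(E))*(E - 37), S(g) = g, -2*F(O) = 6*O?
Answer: -420/3727 ≈ -0.11269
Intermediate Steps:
F(O) = -3*O
W = 18635/2 (W = -3/2 + 9319 = 18635/2 ≈ 9317.5)
j(E) = 15*E*(-37 + E) (j(E) = -5*(-3*E)*(E - 37) = -5*(-3*E)*(-37 + E) = -(-15)*E*(-37 + E) = 15*E*(-37 + E))
j(Q(-6))/W = (15*2*(-37 + 2))/(18635/2) = (15*2*(-35))*(2/18635) = -1050*2/18635 = -420/3727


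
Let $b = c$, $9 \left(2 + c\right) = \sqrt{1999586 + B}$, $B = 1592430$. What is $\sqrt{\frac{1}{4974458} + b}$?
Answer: $\frac{\sqrt{-445414138317630 + 98980929575056 \sqrt{224501}}}{14923374} \approx 14.442$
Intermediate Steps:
$c = -2 + \frac{4 \sqrt{224501}}{9}$ ($c = -2 + \frac{\sqrt{1999586 + 1592430}}{9} = -2 + \frac{\sqrt{3592016}}{9} = -2 + \frac{4 \sqrt{224501}}{9} \approx 208.58$)
$b = -2 + \frac{4 \sqrt{224501}}{9} \approx 208.58$
$\sqrt{\frac{1}{4974458} + b} = \sqrt{\frac{1}{4974458} - \left(2 - \frac{4 \sqrt{224501}}{9}\right)} = \sqrt{- \frac{9948915}{4974458} + \frac{4 \sqrt{224501}}{9}}$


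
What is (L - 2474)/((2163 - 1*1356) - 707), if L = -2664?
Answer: -2569/50 ≈ -51.380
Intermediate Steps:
(L - 2474)/((2163 - 1*1356) - 707) = (-2664 - 2474)/((2163 - 1*1356) - 707) = -5138/((2163 - 1356) - 707) = -5138/(807 - 707) = -5138/100 = -5138*1/100 = -2569/50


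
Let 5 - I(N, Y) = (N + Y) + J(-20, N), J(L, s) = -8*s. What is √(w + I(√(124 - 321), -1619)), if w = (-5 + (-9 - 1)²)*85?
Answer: √(9699 + 7*I*√197) ≈ 98.485 + 0.4988*I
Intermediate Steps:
I(N, Y) = 5 - Y + 7*N (I(N, Y) = 5 - ((N + Y) - 8*N) = 5 - (Y - 7*N) = 5 + (-Y + 7*N) = 5 - Y + 7*N)
w = 8075 (w = (-5 + (-10)²)*85 = (-5 + 100)*85 = 95*85 = 8075)
√(w + I(√(124 - 321), -1619)) = √(8075 + (5 - 1*(-1619) + 7*√(124 - 321))) = √(8075 + (5 + 1619 + 7*√(-197))) = √(8075 + (5 + 1619 + 7*(I*√197))) = √(8075 + (5 + 1619 + 7*I*√197)) = √(8075 + (1624 + 7*I*√197)) = √(9699 + 7*I*√197)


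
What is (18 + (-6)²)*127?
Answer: 6858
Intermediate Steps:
(18 + (-6)²)*127 = (18 + 36)*127 = 54*127 = 6858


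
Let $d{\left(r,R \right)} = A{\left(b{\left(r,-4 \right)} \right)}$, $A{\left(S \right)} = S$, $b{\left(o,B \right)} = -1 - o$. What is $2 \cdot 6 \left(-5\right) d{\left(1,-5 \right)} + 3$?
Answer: $123$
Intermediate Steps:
$d{\left(r,R \right)} = -1 - r$
$2 \cdot 6 \left(-5\right) d{\left(1,-5 \right)} + 3 = 2 \cdot 6 \left(-5\right) \left(-1 - 1\right) + 3 = 12 \left(-5\right) \left(-1 - 1\right) + 3 = \left(-60\right) \left(-2\right) + 3 = 120 + 3 = 123$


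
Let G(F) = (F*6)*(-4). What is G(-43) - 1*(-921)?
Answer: 1953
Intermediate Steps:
G(F) = -24*F (G(F) = (6*F)*(-4) = -24*F)
G(-43) - 1*(-921) = -24*(-43) - 1*(-921) = 1032 + 921 = 1953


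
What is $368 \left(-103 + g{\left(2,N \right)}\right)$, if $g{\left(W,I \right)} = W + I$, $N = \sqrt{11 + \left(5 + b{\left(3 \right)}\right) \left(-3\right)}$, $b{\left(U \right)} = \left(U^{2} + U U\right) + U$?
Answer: $-37168 + 368 i \sqrt{67} \approx -37168.0 + 3012.2 i$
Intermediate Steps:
$b{\left(U \right)} = U + 2 U^{2}$ ($b{\left(U \right)} = \left(U^{2} + U^{2}\right) + U = 2 U^{2} + U = U + 2 U^{2}$)
$N = i \sqrt{67}$ ($N = \sqrt{11 + \left(5 + 3 \left(1 + 2 \cdot 3\right)\right) \left(-3\right)} = \sqrt{11 + \left(5 + 3 \left(1 + 6\right)\right) \left(-3\right)} = \sqrt{11 + \left(5 + 3 \cdot 7\right) \left(-3\right)} = \sqrt{11 + \left(5 + 21\right) \left(-3\right)} = \sqrt{11 + 26 \left(-3\right)} = \sqrt{11 - 78} = \sqrt{-67} = i \sqrt{67} \approx 8.1853 i$)
$g{\left(W,I \right)} = I + W$
$368 \left(-103 + g{\left(2,N \right)}\right) = 368 \left(-103 + \left(i \sqrt{67} + 2\right)\right) = 368 \left(-103 + \left(2 + i \sqrt{67}\right)\right) = 368 \left(-101 + i \sqrt{67}\right) = -37168 + 368 i \sqrt{67}$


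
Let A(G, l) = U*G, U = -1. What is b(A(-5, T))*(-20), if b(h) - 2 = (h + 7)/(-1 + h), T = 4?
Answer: -100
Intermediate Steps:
A(G, l) = -G
b(h) = 2 + (7 + h)/(-1 + h) (b(h) = 2 + (h + 7)/(-1 + h) = 2 + (7 + h)/(-1 + h))
b(A(-5, T))*(-20) = ((5 + 3*(-1*(-5)))/(-1 - 1*(-5)))*(-20) = ((5 + 3*5)/(-1 + 5))*(-20) = ((5 + 15)/4)*(-20) = ((¼)*20)*(-20) = 5*(-20) = -100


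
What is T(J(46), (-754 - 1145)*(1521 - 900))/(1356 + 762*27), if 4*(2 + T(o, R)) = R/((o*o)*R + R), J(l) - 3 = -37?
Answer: -617/6766136 ≈ -9.1189e-5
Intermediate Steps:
J(l) = -34 (J(l) = 3 - 37 = -34)
T(o, R) = -2 + R/(4*(R + R*o**2)) (T(o, R) = -2 + (R/((o*o)*R + R))/4 = -2 + (R/(o**2*R + R))/4 = -2 + (R/(R*o**2 + R))/4 = -2 + (R/(R + R*o**2))/4 = -2 + R/(4*(R + R*o**2)))
T(J(46), (-754 - 1145)*(1521 - 900))/(1356 + 762*27) = ((-7 - 8*(-34)**2)/(4*(1 + (-34)**2)))/(1356 + 762*27) = ((-7 - 8*1156)/(4*(1 + 1156)))/(1356 + 20574) = ((1/4)*(-7 - 9248)/1157)/21930 = ((1/4)*(1/1157)*(-9255))*(1/21930) = -9255/4628*1/21930 = -617/6766136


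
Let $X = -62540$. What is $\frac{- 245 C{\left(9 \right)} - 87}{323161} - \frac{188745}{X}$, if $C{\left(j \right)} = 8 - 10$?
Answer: $\frac{12204045313}{4042097788} \approx 3.0192$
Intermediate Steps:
$C{\left(j \right)} = -2$ ($C{\left(j \right)} = 8 - 10 = -2$)
$\frac{- 245 C{\left(9 \right)} - 87}{323161} - \frac{188745}{X} = \frac{\left(-245\right) \left(-2\right) - 87}{323161} - \frac{188745}{-62540} = \left(490 - 87\right) \frac{1}{323161} - - \frac{37749}{12508} = 403 \cdot \frac{1}{323161} + \frac{37749}{12508} = \frac{403}{323161} + \frac{37749}{12508} = \frac{12204045313}{4042097788}$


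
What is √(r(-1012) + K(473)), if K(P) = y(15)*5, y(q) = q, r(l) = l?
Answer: I*√937 ≈ 30.61*I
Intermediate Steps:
K(P) = 75 (K(P) = 15*5 = 75)
√(r(-1012) + K(473)) = √(-1012 + 75) = √(-937) = I*√937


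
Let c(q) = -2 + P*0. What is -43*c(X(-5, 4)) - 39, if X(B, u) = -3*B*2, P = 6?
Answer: 47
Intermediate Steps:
X(B, u) = -6*B
c(q) = -2 (c(q) = -2 + 6*0 = -2 + 0 = -2)
-43*c(X(-5, 4)) - 39 = -43*(-2) - 39 = 86 - 39 = 47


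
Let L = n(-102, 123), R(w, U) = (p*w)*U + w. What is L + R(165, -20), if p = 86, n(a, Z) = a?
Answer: -283737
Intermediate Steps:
R(w, U) = w + 86*U*w (R(w, U) = (86*w)*U + w = 86*U*w + w = w + 86*U*w)
L = -102
L + R(165, -20) = -102 + 165*(1 + 86*(-20)) = -102 + 165*(1 - 1720) = -102 + 165*(-1719) = -102 - 283635 = -283737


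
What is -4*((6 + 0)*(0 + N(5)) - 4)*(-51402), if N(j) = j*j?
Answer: 30018768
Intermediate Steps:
N(j) = j**2
-4*((6 + 0)*(0 + N(5)) - 4)*(-51402) = -4*((6 + 0)*(0 + 5**2) - 4)*(-51402) = -4*(6*(0 + 25) - 4)*(-51402) = -4*(6*25 - 4)*(-51402) = -4*(150 - 4)*(-51402) = -4*146*(-51402) = -584*(-51402) = 30018768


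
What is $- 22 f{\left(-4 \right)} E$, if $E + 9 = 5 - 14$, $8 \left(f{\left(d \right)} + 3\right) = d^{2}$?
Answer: $-396$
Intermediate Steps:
$f{\left(d \right)} = -3 + \frac{d^{2}}{8}$
$E = -18$ ($E = -9 + \left(5 - 14\right) = -9 - 9 = -18$)
$- 22 f{\left(-4 \right)} E = - 22 \left(-3 + \frac{\left(-4\right)^{2}}{8}\right) \left(-18\right) = - 22 \left(-3 + \frac{1}{8} \cdot 16\right) \left(-18\right) = - 22 \left(-3 + 2\right) \left(-18\right) = \left(-22\right) \left(-1\right) \left(-18\right) = 22 \left(-18\right) = -396$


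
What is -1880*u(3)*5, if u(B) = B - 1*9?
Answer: 56400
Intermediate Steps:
u(B) = -9 + B (u(B) = B - 9 = -9 + B)
-1880*u(3)*5 = -1880*(-9 + 3)*5 = -1880*(-6)*5 = 11280*5 = 56400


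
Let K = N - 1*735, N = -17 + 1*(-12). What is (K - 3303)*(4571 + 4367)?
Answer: -36350846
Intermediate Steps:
N = -29 (N = -17 - 12 = -29)
K = -764 (K = -29 - 1*735 = -29 - 735 = -764)
(K - 3303)*(4571 + 4367) = (-764 - 3303)*(4571 + 4367) = -4067*8938 = -36350846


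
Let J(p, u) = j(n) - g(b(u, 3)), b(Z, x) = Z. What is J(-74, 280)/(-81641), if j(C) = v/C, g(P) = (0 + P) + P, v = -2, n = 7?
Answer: 3922/571487 ≈ 0.0068628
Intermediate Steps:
g(P) = 2*P (g(P) = P + P = 2*P)
j(C) = -2/C
J(p, u) = -2/7 - 2*u
J(-74, 280)/(-81641) = (-2/7 - 2*280)/(-81641) = (-2/7 - 560)*(-1/81641) = -3922/7*(-1/81641) = 3922/571487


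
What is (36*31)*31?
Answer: 34596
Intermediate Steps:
(36*31)*31 = 1116*31 = 34596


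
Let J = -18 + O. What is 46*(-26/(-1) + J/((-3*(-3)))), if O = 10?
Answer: 10396/9 ≈ 1155.1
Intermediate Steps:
J = -8 (J = -18 + 10 = -8)
46*(-26/(-1) + J/((-3*(-3)))) = 46*(-26/(-1) - 8/((-3*(-3)))) = 46*(-26*(-1) - 8/9) = 46*(26 - 8*1/9) = 46*(26 - 8/9) = 46*(226/9) = 10396/9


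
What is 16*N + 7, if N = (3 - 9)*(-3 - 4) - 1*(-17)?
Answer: 951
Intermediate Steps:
N = 59 (N = -6*(-7) + 17 = 42 + 17 = 59)
16*N + 7 = 16*59 + 7 = 944 + 7 = 951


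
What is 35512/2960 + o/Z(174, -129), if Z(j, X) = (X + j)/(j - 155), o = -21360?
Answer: -9997403/1110 ≈ -9006.7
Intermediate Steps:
Z(j, X) = (X + j)/(-155 + j)
35512/2960 + o/Z(174, -129) = 35512/2960 - 21360*(-155 + 174)/(-129 + 174) = 35512*(1/2960) - 21360/(45/19) = 4439/370 - 21360/((1/19)*45) = 4439/370 - 21360/45/19 = 4439/370 - 21360*19/45 = 4439/370 - 27056/3 = -9997403/1110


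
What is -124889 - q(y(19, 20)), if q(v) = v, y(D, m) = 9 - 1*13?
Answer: -124885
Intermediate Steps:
y(D, m) = -4 (y(D, m) = 9 - 13 = -4)
-124889 - q(y(19, 20)) = -124889 - 1*(-4) = -124889 + 4 = -124885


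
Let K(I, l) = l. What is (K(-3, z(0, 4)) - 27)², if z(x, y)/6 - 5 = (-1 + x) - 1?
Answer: 81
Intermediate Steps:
z(x, y) = 18 + 6*x (z(x, y) = 30 + 6*((-1 + x) - 1) = 30 + 6*(-2 + x) = 30 + (-12 + 6*x) = 18 + 6*x)
(K(-3, z(0, 4)) - 27)² = ((18 + 6*0) - 27)² = ((18 + 0) - 27)² = (18 - 27)² = (-9)² = 81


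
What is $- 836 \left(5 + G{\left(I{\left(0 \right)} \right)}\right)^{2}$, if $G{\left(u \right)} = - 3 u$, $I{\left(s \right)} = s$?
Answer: $-20900$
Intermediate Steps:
$- 836 \left(5 + G{\left(I{\left(0 \right)} \right)}\right)^{2} = - 836 \left(5 - 0\right)^{2} = - 836 \left(5 + 0\right)^{2} = - 836 \cdot 5^{2} = \left(-836\right) 25 = -20900$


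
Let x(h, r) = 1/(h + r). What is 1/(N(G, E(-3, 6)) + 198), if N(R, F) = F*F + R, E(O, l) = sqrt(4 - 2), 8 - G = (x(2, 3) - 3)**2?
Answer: 25/5004 ≈ 0.0049960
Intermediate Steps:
G = 4/25 (G = 8 - (1/(2 + 3) - 3)**2 = 8 - (1/5 - 3)**2 = 8 - (-14/5)**2 = 8 - 1*196/25 = 8 - 196/25 = 4/25 ≈ 0.16000)
E(O, l) = sqrt(2)
N(R, F) = R + F**2 (N(R, F) = F**2 + R = R + F**2)
1/(N(G, E(-3, 6)) + 198) = 1/((4/25 + (sqrt(2))**2) + 198) = 1/((4/25 + 2) + 198) = 1/(54/25 + 198) = 1/(5004/25) = 25/5004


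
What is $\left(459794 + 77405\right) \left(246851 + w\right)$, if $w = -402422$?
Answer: $-83572585629$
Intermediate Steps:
$\left(459794 + 77405\right) \left(246851 + w\right) = \left(459794 + 77405\right) \left(246851 - 402422\right) = 537199 \left(-155571\right) = -83572585629$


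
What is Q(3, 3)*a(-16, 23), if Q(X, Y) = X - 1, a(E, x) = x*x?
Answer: 1058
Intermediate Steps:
a(E, x) = x²
Q(X, Y) = -1 + X
Q(3, 3)*a(-16, 23) = (-1 + 3)*23² = 2*529 = 1058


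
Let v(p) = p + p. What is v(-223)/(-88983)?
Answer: 446/88983 ≈ 0.0050122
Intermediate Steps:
v(p) = 2*p
v(-223)/(-88983) = (2*(-223))/(-88983) = -446*(-1/88983) = 446/88983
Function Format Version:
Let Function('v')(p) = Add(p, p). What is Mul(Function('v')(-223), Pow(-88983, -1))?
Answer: Rational(446, 88983) ≈ 0.0050122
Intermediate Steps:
Function('v')(p) = Mul(2, p)
Mul(Function('v')(-223), Pow(-88983, -1)) = Mul(Mul(2, -223), Pow(-88983, -1)) = Mul(-446, Rational(-1, 88983)) = Rational(446, 88983)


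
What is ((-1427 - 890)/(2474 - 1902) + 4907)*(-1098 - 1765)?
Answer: -8029246281/572 ≈ -1.4037e+7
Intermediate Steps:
((-1427 - 890)/(2474 - 1902) + 4907)*(-1098 - 1765) = (-2317/572 + 4907)*(-2863) = (2804487/572)*(-2863) = -8029246281/572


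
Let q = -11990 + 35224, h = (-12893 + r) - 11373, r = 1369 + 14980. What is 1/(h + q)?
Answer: 1/15317 ≈ 6.5287e-5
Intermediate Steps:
r = 16349
h = -7917 (h = (-12893 + 16349) - 11373 = 3456 - 11373 = -7917)
q = 23234
1/(h + q) = 1/(-7917 + 23234) = 1/15317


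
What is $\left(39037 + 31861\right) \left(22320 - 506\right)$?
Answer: $1546568972$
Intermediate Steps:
$\left(39037 + 31861\right) \left(22320 - 506\right) = 70898 \cdot 21814 = 1546568972$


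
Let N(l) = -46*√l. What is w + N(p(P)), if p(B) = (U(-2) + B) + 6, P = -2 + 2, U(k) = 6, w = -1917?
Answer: -1917 - 92*√3 ≈ -2076.3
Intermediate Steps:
P = 0
p(B) = 12 + B (p(B) = (6 + B) + 6 = 12 + B)
w + N(p(P)) = -1917 - 46*√(12 + 0) = -1917 - 92*√3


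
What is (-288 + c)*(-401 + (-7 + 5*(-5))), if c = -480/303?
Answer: 12664384/101 ≈ 1.2539e+5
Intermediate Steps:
c = -160/101 (c = -480*1/303 = -160/101 ≈ -1.5842)
(-288 + c)*(-401 + (-7 + 5*(-5))) = (-288 - 160/101)*(-401 + (-7 + 5*(-5))) = -29248*(-401 + (-7 - 25))/101 = -29248*(-401 - 32)/101 = -29248/101*(-433) = 12664384/101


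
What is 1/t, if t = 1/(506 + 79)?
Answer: 585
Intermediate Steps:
t = 1/585 ≈ 0.0017094
1/t = 1/(1/585) = 585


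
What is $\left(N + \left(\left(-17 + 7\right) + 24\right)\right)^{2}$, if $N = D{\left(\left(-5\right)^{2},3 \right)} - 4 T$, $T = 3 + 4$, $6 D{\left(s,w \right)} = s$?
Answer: $\frac{3481}{36} \approx 96.694$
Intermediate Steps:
$D{\left(s,w \right)} = \frac{s}{6}$
$T = 7$
$N = - \frac{143}{6}$ ($N = \frac{\left(-5\right)^{2}}{6} - 28 = \frac{1}{6} \cdot 25 - 28 = \frac{25}{6} - 28 = - \frac{143}{6} \approx -23.833$)
$\left(N + \left(\left(-17 + 7\right) + 24\right)\right)^{2} = \left(- \frac{143}{6} + \left(\left(-17 + 7\right) + 24\right)\right)^{2} = \left(- \frac{143}{6} + \left(-10 + 24\right)\right)^{2} = \left(- \frac{143}{6} + 14\right)^{2} = \left(- \frac{59}{6}\right)^{2} = \frac{3481}{36}$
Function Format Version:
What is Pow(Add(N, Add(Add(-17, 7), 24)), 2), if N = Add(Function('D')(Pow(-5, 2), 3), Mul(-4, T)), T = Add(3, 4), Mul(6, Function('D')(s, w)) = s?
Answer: Rational(3481, 36) ≈ 96.694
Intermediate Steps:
Function('D')(s, w) = Mul(Rational(1, 6), s)
T = 7
N = Rational(-143, 6) (N = Add(Mul(Rational(1, 6), Pow(-5, 2)), Mul(-4, 7)) = Add(Mul(Rational(1, 6), 25), -28) = Add(Rational(25, 6), -28) = Rational(-143, 6) ≈ -23.833)
Pow(Add(N, Add(Add(-17, 7), 24)), 2) = Pow(Add(Rational(-143, 6), Add(Add(-17, 7), 24)), 2) = Pow(Add(Rational(-143, 6), Add(-10, 24)), 2) = Pow(Add(Rational(-143, 6), 14), 2) = Pow(Rational(-59, 6), 2) = Rational(3481, 36)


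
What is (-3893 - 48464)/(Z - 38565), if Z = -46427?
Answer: 52357/84992 ≈ 0.61602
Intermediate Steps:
(-3893 - 48464)/(Z - 38565) = (-3893 - 48464)/(-46427 - 38565) = -52357/(-84992) = -52357*(-1/84992) = 52357/84992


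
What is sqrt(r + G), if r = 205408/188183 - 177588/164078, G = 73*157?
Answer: 3*sqrt(303516176714237171382231)/15438345137 ≈ 107.06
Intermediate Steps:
G = 11461
r = 141945610/15438345137 (r = 205408*(1/188183) - 177588*1/164078 = 205408/188183 - 88794/82039 = 141945610/15438345137 ≈ 0.0091944)
sqrt(r + G) = sqrt(141945610/15438345137 + 11461) = sqrt(176939015560767/15438345137) = 3*sqrt(303516176714237171382231)/15438345137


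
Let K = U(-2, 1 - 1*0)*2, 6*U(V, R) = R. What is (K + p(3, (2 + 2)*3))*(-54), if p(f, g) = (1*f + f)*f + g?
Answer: -1638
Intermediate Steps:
U(V, R) = R/6
p(f, g) = g + 2*f² (p(f, g) = (f + f)*f + g = (2*f)*f + g = 2*f² + g = g + 2*f²)
K = ⅓ (K = ((1 - 1*0)/6)*2 = ((1 + 0)/6)*2 = ((⅙)*1)*2 = (⅙)*2 = ⅓ ≈ 0.33333)
(K + p(3, (2 + 2)*3))*(-54) = (⅓ + ((2 + 2)*3 + 2*3²))*(-54) = (⅓ + (4*3 + 2*9))*(-54) = (⅓ + (12 + 18))*(-54) = (⅓ + 30)*(-54) = (91/3)*(-54) = -1638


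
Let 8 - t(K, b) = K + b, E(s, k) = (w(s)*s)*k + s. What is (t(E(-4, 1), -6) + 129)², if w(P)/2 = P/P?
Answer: 24025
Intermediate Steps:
w(P) = 2 (w(P) = 2*(P/P) = 2*1 = 2)
E(s, k) = s + 2*k*s (E(s, k) = (2*s)*k + s = 2*k*s + s = s + 2*k*s)
t(K, b) = 8 - K - b (t(K, b) = 8 - (K + b) = 8 + (-K - b) = 8 - K - b)
(t(E(-4, 1), -6) + 129)² = ((8 - (-4)*(1 + 2*1) - 1*(-6)) + 129)² = ((8 - (-4)*(1 + 2) + 6) + 129)² = ((8 - (-4)*3 + 6) + 129)² = ((8 - 1*(-12) + 6) + 129)² = ((8 + 12 + 6) + 129)² = (26 + 129)² = 155² = 24025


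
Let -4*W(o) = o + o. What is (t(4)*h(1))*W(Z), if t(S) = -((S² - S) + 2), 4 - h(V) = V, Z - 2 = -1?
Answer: 21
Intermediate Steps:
Z = 1 (Z = 2 - 1 = 1)
h(V) = 4 - V
t(S) = -2 + S - S² (t(S) = -(2 + S² - S) = -2 + S - S²)
W(o) = -o/2 (W(o) = -(o + o)/4 = -o/2)
(t(4)*h(1))*W(Z) = ((-2 + 4 - 1*4²)*(4 - 1*1))*(-½*1) = ((-2 + 4 - 1*16)*(4 - 1))*(-½) = ((-2 + 4 - 16)*3)*(-½) = -14*3*(-½) = -42*(-½) = 21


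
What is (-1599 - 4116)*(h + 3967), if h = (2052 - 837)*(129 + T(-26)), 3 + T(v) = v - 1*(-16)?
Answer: -828143505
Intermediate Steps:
T(v) = 13 + v (T(v) = -3 + (v - 1*(-16)) = -3 + (v + 16) = -3 + (16 + v) = 13 + v)
h = 140940 (h = (2052 - 837)*(129 + (13 - 26)) = 1215*(129 - 13) = 1215*116 = 140940)
(-1599 - 4116)*(h + 3967) = (-1599 - 4116)*(140940 + 3967) = -5715*144907 = -828143505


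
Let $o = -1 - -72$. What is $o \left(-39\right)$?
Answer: $-2769$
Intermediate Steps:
$o = 71$ ($o = -1 + 72 = 71$)
$o \left(-39\right) = 71 \left(-39\right) = -2769$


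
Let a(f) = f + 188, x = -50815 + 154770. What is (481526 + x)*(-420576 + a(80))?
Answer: -246082348148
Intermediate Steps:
x = 103955
a(f) = 188 + f
(481526 + x)*(-420576 + a(80)) = (481526 + 103955)*(-420576 + (188 + 80)) = 585481*(-420576 + 268) = 585481*(-420308) = -246082348148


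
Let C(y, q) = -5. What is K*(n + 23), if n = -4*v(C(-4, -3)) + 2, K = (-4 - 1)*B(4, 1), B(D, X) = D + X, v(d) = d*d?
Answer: 1875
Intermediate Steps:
v(d) = d**2
K = -25 (K = (-4 - 1)*(4 + 1) = -5*5 = -25)
n = -98 (n = -4*(-5)**2 + 2 = -4*25 + 2 = -100 + 2 = -98)
K*(n + 23) = -25*(-98 + 23) = -25*(-75) = 1875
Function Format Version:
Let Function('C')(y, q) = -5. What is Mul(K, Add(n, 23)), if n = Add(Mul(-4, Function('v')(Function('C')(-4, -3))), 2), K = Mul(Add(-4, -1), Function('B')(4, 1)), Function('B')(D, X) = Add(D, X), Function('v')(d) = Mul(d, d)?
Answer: 1875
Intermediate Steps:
Function('v')(d) = Pow(d, 2)
K = -25 (K = Mul(Add(-4, -1), Add(4, 1)) = Mul(-5, 5) = -25)
n = -98 (n = Add(Mul(-4, Pow(-5, 2)), 2) = Add(Mul(-4, 25), 2) = Add(-100, 2) = -98)
Mul(K, Add(n, 23)) = Mul(-25, Add(-98, 23)) = Mul(-25, -75) = 1875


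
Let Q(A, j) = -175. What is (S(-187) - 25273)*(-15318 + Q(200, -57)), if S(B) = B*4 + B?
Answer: 406040544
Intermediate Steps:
S(B) = 5*B (S(B) = 4*B + B = 5*B)
(S(-187) - 25273)*(-15318 + Q(200, -57)) = (5*(-187) - 25273)*(-15318 - 175) = (-935 - 25273)*(-15493) = -26208*(-15493) = 406040544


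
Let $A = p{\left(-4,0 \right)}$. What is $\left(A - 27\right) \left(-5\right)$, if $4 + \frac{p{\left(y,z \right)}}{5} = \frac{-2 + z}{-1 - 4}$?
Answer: $225$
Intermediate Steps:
$p{\left(y,z \right)} = -18 - z$ ($p{\left(y,z \right)} = -20 + 5 \frac{-2 + z}{-1 - 4} = -20 + 5 \frac{-2 + z}{-5} = -20 + 5 \left(-2 + z\right) \left(- \frac{1}{5}\right) = -20 + 5 \left(\frac{2}{5} - \frac{z}{5}\right) = -20 - \left(-2 + z\right) = -18 - z$)
$A = -18$ ($A = -18 - 0 = -18 + 0 = -18$)
$\left(A - 27\right) \left(-5\right) = \left(-18 - 27\right) \left(-5\right) = \left(-45\right) \left(-5\right) = 225$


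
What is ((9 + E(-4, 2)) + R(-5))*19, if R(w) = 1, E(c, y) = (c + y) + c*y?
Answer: 0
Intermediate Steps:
E(c, y) = c + y + c*y
((9 + E(-4, 2)) + R(-5))*19 = ((9 + (-4 + 2 - 4*2)) + 1)*19 = ((9 + (-4 + 2 - 8)) + 1)*19 = ((9 - 10) + 1)*19 = (-1 + 1)*19 = 0*19 = 0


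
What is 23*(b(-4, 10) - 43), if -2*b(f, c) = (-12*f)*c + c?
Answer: -6624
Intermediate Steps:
b(f, c) = -c/2 + 6*c*f (b(f, c) = -((-12*f)*c + c)/2 = -(-12*c*f + c)/2 = -(c - 12*c*f)/2 = -c/2 + 6*c*f)
23*(b(-4, 10) - 43) = 23*((½)*10*(-1 + 12*(-4)) - 43) = 23*((½)*10*(-1 - 48) - 43) = 23*((½)*10*(-49) - 43) = 23*(-245 - 43) = 23*(-288) = -6624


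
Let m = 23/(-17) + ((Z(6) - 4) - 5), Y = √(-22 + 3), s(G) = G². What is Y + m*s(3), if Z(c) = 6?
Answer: -666/17 + I*√19 ≈ -39.176 + 4.3589*I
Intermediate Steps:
Y = I*√19 (Y = √(-19) = I*√19 ≈ 4.3589*I)
m = -74/17 (m = 23/(-17) + ((6 - 4) - 5) = 23*(-1/17) + (2 - 5) = -23/17 - 3 = -74/17 ≈ -4.3529)
Y + m*s(3) = I*√19 - 74/17*3² = I*√19 - 74/17*9 = I*√19 - 666/17 = -666/17 + I*√19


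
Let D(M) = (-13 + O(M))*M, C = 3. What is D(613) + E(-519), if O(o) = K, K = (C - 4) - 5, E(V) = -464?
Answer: -12111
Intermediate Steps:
K = -6 (K = (3 - 4) - 5 = -1 - 5 = -6)
O(o) = -6
D(M) = -19*M (D(M) = (-13 - 6)*M = -19*M)
D(613) + E(-519) = -19*613 - 464 = -11647 - 464 = -12111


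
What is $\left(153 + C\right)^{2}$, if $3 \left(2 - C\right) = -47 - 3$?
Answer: $\frac{265225}{9} \approx 29469.0$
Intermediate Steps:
$C = \frac{56}{3}$ ($C = 2 - \frac{-47 - 3}{3} = 2 - - \frac{50}{3} = 2 + \frac{50}{3} = \frac{56}{3} \approx 18.667$)
$\left(153 + C\right)^{2} = \left(153 + \frac{56}{3}\right)^{2} = \left(\frac{515}{3}\right)^{2} = \frac{265225}{9}$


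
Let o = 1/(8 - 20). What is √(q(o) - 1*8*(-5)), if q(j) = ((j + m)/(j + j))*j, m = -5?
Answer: √5394/12 ≈ 6.1203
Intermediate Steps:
o = -1/12 (o = 1/(-12) = -1/12 ≈ -0.083333)
q(j) = -5/2 + j/2 (q(j) = ((j - 5)/(j + j))*j = ((-5 + j)/((2*j)))*j = ((-5 + j)*(1/(2*j)))*j = ((-5 + j)/(2*j))*j = -5/2 + j/2)
√(q(o) - 1*8*(-5)) = √((-5/2 + (½)*(-1/12)) - 1*8*(-5)) = √((-5/2 - 1/24) - 8*(-5)) = √(-61/24 + 40) = √(899/24) = √5394/12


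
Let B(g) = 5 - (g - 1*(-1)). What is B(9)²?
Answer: 25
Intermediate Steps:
B(g) = 4 - g (B(g) = 5 - (g + 1) = 5 - (1 + g) = 5 + (-1 - g) = 4 - g)
B(9)² = (4 - 1*9)² = (4 - 9)² = (-5)² = 25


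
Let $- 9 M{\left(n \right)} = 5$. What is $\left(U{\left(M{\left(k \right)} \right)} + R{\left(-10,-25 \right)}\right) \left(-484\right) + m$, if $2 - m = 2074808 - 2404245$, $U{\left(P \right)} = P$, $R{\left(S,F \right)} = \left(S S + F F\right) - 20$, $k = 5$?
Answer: $- \frac{103609}{9} \approx -11512.0$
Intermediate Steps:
$R{\left(S,F \right)} = -20 + F^{2} + S^{2}$ ($R{\left(S,F \right)} = \left(S^{2} + F^{2}\right) - 20 = \left(F^{2} + S^{2}\right) - 20 = -20 + F^{2} + S^{2}$)
$M{\left(n \right)} = - \frac{5}{9}$ ($M{\left(n \right)} = \left(- \frac{1}{9}\right) 5 = - \frac{5}{9}$)
$m = 329439$ ($m = 2 - \left(2074808 - 2404245\right) = 2 - -329437 = 2 + 329437 = 329439$)
$\left(U{\left(M{\left(k \right)} \right)} + R{\left(-10,-25 \right)}\right) \left(-484\right) + m = \left(- \frac{5}{9} + \left(-20 + \left(-25\right)^{2} + \left(-10\right)^{2}\right)\right) \left(-484\right) + 329439 = \left(- \frac{5}{9} + \left(-20 + 625 + 100\right)\right) \left(-484\right) + 329439 = \left(- \frac{5}{9} + 705\right) \left(-484\right) + 329439 = \frac{6340}{9} \left(-484\right) + 329439 = - \frac{3068560}{9} + 329439 = - \frac{103609}{9}$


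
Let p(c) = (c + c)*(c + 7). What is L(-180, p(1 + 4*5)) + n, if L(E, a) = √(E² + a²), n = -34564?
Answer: -34564 + 12*√9829 ≈ -33374.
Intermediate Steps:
p(c) = 2*c*(7 + c) (p(c) = (2*c)*(7 + c) = 2*c*(7 + c))
L(-180, p(1 + 4*5)) + n = √((-180)² + (2*(1 + 4*5)*(7 + (1 + 4*5)))²) - 34564 = √(32400 + (2*(1 + 20)*(7 + (1 + 20)))²) - 34564 = √(32400 + (2*21*(7 + 21))²) - 34564 = √(32400 + (2*21*28)²) - 34564 = √(32400 + 1176²) - 34564 = √(32400 + 1382976) - 34564 = √1415376 - 34564 = 12*√9829 - 34564 = -34564 + 12*√9829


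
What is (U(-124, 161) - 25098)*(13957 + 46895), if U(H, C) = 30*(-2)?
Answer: -1530914616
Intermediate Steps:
U(H, C) = -60
(U(-124, 161) - 25098)*(13957 + 46895) = (-60 - 25098)*(13957 + 46895) = -25158*60852 = -1530914616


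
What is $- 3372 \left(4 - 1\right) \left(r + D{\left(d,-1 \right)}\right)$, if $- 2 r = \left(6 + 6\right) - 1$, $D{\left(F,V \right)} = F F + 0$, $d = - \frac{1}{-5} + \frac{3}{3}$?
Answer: $\frac{1026774}{25} \approx 41071.0$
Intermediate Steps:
$d = \frac{6}{5}$ ($d = \left(-1\right) \left(- \frac{1}{5}\right) + 3 \cdot \frac{1}{3} = \frac{1}{5} + 1 = \frac{6}{5} \approx 1.2$)
$D{\left(F,V \right)} = F^{2}$ ($D{\left(F,V \right)} = F^{2} + 0 = F^{2}$)
$r = - \frac{11}{2}$ ($r = - \frac{\left(6 + 6\right) - 1}{2} = - \frac{12 - 1}{2} = \left(- \frac{1}{2}\right) 11 = - \frac{11}{2} \approx -5.5$)
$- 3372 \left(4 - 1\right) \left(r + D{\left(d,-1 \right)}\right) = - 3372 \left(4 - 1\right) \left(- \frac{11}{2} + \left(\frac{6}{5}\right)^{2}\right) = - 3372 \cdot 3 \left(- \frac{11}{2} + \frac{36}{25}\right) = - 3372 \cdot 3 \left(- \frac{203}{50}\right) = \left(-3372\right) \left(- \frac{609}{50}\right) = \frac{1026774}{25}$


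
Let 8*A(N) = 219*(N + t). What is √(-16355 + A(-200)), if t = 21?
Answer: I*√340082/4 ≈ 145.79*I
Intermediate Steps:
A(N) = 4599/8 + 219*N/8 (A(N) = (219*(N + 21))/8 = (219*(21 + N))/8 = (4599 + 219*N)/8 = 4599/8 + 219*N/8)
√(-16355 + A(-200)) = √(-16355 + (4599/8 + (219/8)*(-200))) = √(-16355 + (4599/8 - 5475)) = √(-16355 - 39201/8) = √(-170041/8) = I*√340082/4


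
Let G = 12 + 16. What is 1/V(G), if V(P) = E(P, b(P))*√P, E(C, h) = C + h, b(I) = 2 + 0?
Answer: √7/420 ≈ 0.0062994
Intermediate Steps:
b(I) = 2
G = 28
V(P) = √P*(2 + P) (V(P) = (P + 2)*√P = (2 + P)*√P = √P*(2 + P))
1/V(G) = 1/(√28*(2 + 28)) = 1/((2*√7)*30) = 1/(60*√7) = √7/420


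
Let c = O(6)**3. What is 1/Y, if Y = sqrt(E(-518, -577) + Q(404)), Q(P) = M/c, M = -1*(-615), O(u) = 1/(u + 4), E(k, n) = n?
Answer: sqrt(614423)/614423 ≈ 0.0012758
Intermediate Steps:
O(u) = 1/(4 + u)
M = 615
c = 1/1000 (c = (1/(4 + 6))**3 = (1/10)**3 = 1/1000 ≈ 0.0010000)
Q(P) = 615000 (Q(P) = 615/(1/1000) = 615*1000 = 615000)
Y = sqrt(614423) (Y = sqrt(-577 + 615000) = sqrt(614423) ≈ 783.85)
1/Y = 1/(sqrt(614423)) = sqrt(614423)/614423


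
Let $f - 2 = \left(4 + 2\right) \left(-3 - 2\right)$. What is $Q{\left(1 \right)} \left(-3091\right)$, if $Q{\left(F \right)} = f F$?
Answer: $86548$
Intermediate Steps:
$f = -28$ ($f = 2 + \left(4 + 2\right) \left(-3 - 2\right) = 2 + 6 \left(-5\right) = 2 - 30 = -28$)
$Q{\left(F \right)} = - 28 F$
$Q{\left(1 \right)} \left(-3091\right) = \left(-28\right) 1 \left(-3091\right) = \left(-28\right) \left(-3091\right) = 86548$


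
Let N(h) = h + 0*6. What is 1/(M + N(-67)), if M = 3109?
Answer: 1/3042 ≈ 0.00032873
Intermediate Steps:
N(h) = h (N(h) = h + 0 = h)
1/(M + N(-67)) = 1/(3109 - 67) = 1/3042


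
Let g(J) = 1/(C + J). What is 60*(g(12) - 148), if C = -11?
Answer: -8820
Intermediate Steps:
g(J) = 1/(-11 + J)
60*(g(12) - 148) = 60*(1/(-11 + 12) - 148) = 60*(1/1 - 148) = 60*(1 - 148) = 60*(-147) = -8820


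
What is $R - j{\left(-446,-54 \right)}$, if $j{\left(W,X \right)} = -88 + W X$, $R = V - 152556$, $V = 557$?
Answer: $-175995$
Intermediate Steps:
$R = -151999$ ($R = 557 - 152556 = -151999$)
$R - j{\left(-446,-54 \right)} = -151999 - \left(-88 - -24084\right) = -151999 - \left(-88 + 24084\right) = -151999 - 23996 = -175995$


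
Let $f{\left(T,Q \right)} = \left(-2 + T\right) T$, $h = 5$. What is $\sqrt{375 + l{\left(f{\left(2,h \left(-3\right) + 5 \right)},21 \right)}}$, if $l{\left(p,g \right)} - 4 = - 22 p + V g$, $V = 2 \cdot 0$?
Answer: $\sqrt{379} \approx 19.468$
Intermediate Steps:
$V = 0$
$f{\left(T,Q \right)} = T \left(-2 + T\right)$
$l{\left(p,g \right)} = 4 - 22 p$ ($l{\left(p,g \right)} = 4 + \left(- 22 p + 0 g\right) = 4 + \left(- 22 p + 0\right) = 4 - 22 p$)
$\sqrt{375 + l{\left(f{\left(2,h \left(-3\right) + 5 \right)},21 \right)}} = \sqrt{375 + \left(4 - 22 \cdot 2 \left(-2 + 2\right)\right)} = \sqrt{375 + \left(4 - 22 \cdot 2 \cdot 0\right)} = \sqrt{375 + \left(4 - 0\right)} = \sqrt{375 + \left(4 + 0\right)} = \sqrt{375 + 4} = \sqrt{379}$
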